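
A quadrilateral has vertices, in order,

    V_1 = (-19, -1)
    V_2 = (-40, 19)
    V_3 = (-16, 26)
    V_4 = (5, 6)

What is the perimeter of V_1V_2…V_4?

|V_1V_2| = √((-21)² + (20)²) = √841 = 29
|V_2V_3| = √((24)² + (7)²) = √625 = 25
|V_3V_4| = √((21)² + (-20)²) = √841 = 29
|V_4V_1| = √((-24)² + (-7)²) = √625 = 25
Perimeter = 29 + 25 + 29 + 25 = 108.

108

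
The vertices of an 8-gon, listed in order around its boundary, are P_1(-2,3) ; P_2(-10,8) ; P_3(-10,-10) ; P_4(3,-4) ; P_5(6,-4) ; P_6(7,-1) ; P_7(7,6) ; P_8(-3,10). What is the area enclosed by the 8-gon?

223

Apply the shoelace formula: 2A = Σ (x_i·y_{i+1} − x_{i+1}·y_i), indices taken mod 8.
Cross-terms: 14, 180, 70, 12, 22, 49, 88, 11  ⇒  Σ = 446
Area = |Σ|/2 = 223.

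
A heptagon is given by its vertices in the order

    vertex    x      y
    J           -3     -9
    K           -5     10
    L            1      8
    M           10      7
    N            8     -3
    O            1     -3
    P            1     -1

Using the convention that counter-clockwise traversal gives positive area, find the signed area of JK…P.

J→K: (-3)(10) − (-5)(-9) = -75
K→L: (-5)(8) − (1)(10) = -50
L→M: (1)(7) − (10)(8) = -73
M→N: (10)(-3) − (8)(7) = -86
N→O: (8)(-3) − (1)(-3) = -21
O→P: (1)(-1) − (1)(-3) = 2
P→J: (1)(-9) − (-3)(-1) = -12
Σ = -315
Signed area = Σ/2 = -157.5 (negative ⇒ clockwise traversal).

-157.5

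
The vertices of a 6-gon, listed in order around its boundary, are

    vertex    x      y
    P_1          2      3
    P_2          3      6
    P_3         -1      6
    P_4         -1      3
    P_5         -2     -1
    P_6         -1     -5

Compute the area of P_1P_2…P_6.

26.5

Apply Gauss's area formula: 2A = Σ (x_i·y_{i+1} − x_{i+1}·y_i), indices taken mod 6.
P_1→P_2: (2)(6) − (3)(3) = 3
P_2→P_3: (3)(6) − (-1)(6) = 24
P_3→P_4: (-1)(3) − (-1)(6) = 3
P_4→P_5: (-1)(-1) − (-2)(3) = 7
P_5→P_6: (-2)(-5) − (-1)(-1) = 9
P_6→P_1: (-1)(3) − (2)(-5) = 7
Σ = 53
Area = |Σ|/2 = 26.5.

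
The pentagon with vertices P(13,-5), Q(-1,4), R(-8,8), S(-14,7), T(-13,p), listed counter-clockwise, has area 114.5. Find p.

Write out the shoelace sum; only the two edges meeting at T involve p:
2·Area = [((-14)·p − (-13)·7) + ((-13)·(-5) − 13·p)] + 127
       = -27·p + 283 = 229
⇒ p = 2.

2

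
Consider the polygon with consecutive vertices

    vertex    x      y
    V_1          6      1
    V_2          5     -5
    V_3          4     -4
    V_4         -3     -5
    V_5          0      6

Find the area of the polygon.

60.5

Σ = (-35) + (0) + (-32) + (-18) + (-36) = -121
Area = |Σ|/2 = 60.5.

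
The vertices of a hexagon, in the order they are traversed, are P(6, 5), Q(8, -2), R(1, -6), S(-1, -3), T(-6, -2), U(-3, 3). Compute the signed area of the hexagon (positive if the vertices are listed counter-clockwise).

Apply the surveyor's formula: 2A = Σ (x_i·y_{i+1} − x_{i+1}·y_i), indices taken mod 6.
Cross-terms: -52, -46, -9, -16, -24, -33  ⇒  Σ = -180
Signed area = Σ/2 = -90 (negative ⇒ clockwise traversal).

-90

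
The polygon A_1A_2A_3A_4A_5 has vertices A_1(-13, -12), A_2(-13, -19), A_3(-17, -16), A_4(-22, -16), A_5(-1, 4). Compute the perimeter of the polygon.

|A_1A_2| = √((0)² + (-7)²) = √49 = 7
|A_2A_3| = √((-4)² + (3)²) = √25 = 5
|A_3A_4| = √((-5)² + (0)²) = √25 = 5
|A_4A_5| = √((21)² + (20)²) = √841 = 29
|A_5A_1| = √((-12)² + (-16)²) = √400 = 20
Perimeter = 7 + 5 + 5 + 29 + 20 = 66.

66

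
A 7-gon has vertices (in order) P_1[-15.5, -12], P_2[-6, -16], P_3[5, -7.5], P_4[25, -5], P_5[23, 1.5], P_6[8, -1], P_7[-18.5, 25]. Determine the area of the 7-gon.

686

Apply the shoelace formula: 2A = Σ (x_i·y_{i+1} − x_{i+1}·y_i), indices taken mod 7.
P_1→P_2: (-15.5)(-16) − (-6)(-12) = 176
P_2→P_3: (-6)(-7.5) − (5)(-16) = 125
P_3→P_4: (5)(-5) − (25)(-7.5) = 162.5
P_4→P_5: (25)(1.5) − (23)(-5) = 152.5
P_5→P_6: (23)(-1) − (8)(1.5) = -35
P_6→P_7: (8)(25) − (-18.5)(-1) = 181.5
P_7→P_1: (-18.5)(-12) − (-15.5)(25) = 609.5
Σ = 1372
Area = |Σ|/2 = 686.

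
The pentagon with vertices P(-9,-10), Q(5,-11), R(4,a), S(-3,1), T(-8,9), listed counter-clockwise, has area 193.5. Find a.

The doubled signed area Σ (x_i y_{i+1} − x_{i+1} y_i) is linear in a.
With a=0 it equals 339; the coefficient of a is 8 (from the two edges through R).
So 8·a + 339 = 2·193.5 = 387 ⇒ a = 6.

6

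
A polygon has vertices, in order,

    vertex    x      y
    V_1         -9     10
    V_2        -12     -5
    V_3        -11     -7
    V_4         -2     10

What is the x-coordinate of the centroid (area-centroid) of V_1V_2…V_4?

Apply the shoelace (surveyor's) formula. First the cross-terms c_i = x_i·y_{i+1} − x_{i+1}·y_i:
  165, 29, -124, 70  ⇒  2A = 140, A = 70.
Then Σ (x_i + x_{i+1})·c_i = -3290, so x̄ = -3290 / (6·70) = -47/6.

-47/6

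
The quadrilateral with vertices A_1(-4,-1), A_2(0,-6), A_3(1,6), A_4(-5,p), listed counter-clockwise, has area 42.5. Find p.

Write out the shoelace sum; only the two edges meeting at A_4 involve p:
2·Area = [(1·p − (-5)·6) + ((-5)·(-1) − (-4)·p)] + 30
       = 5·p + 65 = 85
⇒ p = 4.

4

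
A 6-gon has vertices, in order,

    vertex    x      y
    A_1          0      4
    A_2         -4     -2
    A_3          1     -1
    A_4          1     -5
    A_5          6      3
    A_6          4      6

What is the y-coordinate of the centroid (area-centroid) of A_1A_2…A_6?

Apply the surveyor's formula. First the cross-terms c_i = x_i·y_{i+1} − x_{i+1}·y_i:
  16, 6, -4, 33, 24, 16  ⇒  2A = 91, A = 45.5.
Then Σ (y_i + y_{i+1})·c_i = 348, so ȳ = 348 / (6·45.5) = 116/91.

116/91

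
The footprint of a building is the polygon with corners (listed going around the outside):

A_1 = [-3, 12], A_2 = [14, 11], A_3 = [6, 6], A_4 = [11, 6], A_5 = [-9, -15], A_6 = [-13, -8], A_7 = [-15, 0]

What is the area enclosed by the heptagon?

Cross-terms: -201, 18, -30, -111, -123, -120, -180  ⇒  Σ = -747
Area = |Σ|/2 = 373.5.

373.5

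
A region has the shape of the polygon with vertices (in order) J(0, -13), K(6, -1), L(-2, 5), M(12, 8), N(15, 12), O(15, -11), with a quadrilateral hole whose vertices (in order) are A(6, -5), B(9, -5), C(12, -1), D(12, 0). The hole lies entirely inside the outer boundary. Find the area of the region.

234

Outer boundary:
Cross-terms: 78, 28, -76, 24, -345, -195  ⇒  Σ = -486
Area = |Σ|/2 = 243.
Hole:
Cross-terms: 15, 51, 12, -60  ⇒  Σ = 18
Area = |Σ|/2 = 9.
Net area = 243 − 9 = 234.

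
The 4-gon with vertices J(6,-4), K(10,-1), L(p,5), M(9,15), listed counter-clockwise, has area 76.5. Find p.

15

Write out the shoelace sum; only the two edges meeting at L involve p:
2·Area = [(10·5 − p·(-1)) + (p·15 − 9·5)] + -92
       = 16·p + -87 = 153
⇒ p = 15.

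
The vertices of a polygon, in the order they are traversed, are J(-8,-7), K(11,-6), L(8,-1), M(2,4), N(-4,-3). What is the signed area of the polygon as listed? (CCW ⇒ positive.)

105

Apply the shoelace (surveyor's) formula: 2A = Σ (x_i·y_{i+1} − x_{i+1}·y_i), indices taken mod 5.
Cross-terms: 125, 37, 34, 10, 4  ⇒  Σ = 210
Signed area = Σ/2 = 105 (positive ⇒ counter-clockwise traversal).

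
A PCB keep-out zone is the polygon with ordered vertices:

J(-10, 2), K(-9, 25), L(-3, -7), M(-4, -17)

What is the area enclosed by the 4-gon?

124.5

J→K: (-10)(25) − (-9)(2) = -232
K→L: (-9)(-7) − (-3)(25) = 138
L→M: (-3)(-17) − (-4)(-7) = 23
M→J: (-4)(2) − (-10)(-17) = -178
Σ = -249
Area = |Σ|/2 = 124.5.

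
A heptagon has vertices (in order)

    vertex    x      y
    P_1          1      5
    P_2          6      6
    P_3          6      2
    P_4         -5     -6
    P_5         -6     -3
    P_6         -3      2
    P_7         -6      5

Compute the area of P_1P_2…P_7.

Cross-terms: -24, -24, -26, -21, -21, -3, -35  ⇒  Σ = -154
Area = |Σ|/2 = 77.

77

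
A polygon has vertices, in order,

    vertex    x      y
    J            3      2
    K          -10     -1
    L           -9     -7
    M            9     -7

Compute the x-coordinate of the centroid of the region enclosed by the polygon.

-10/9

Apply the shoelace formula. First the cross-terms c_i = x_i·y_{i+1} − x_{i+1}·y_i:
  17, 61, 126, 39  ⇒  2A = 243, A = 121.5.
Then Σ (x_i + x_{i+1})·c_i = -810, so x̄ = -810 / (6·121.5) = -10/9.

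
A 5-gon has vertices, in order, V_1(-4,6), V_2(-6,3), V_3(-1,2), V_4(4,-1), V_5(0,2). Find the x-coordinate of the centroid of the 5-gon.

-2.75

Apply the surveyor's formula. First the cross-terms c_i = x_i·y_{i+1} − x_{i+1}·y_i:
  24, -9, -7, 8, 8  ⇒  2A = 24, A = 12.
Then Σ (x_i + x_{i+1})·c_i = -198, so x̄ = -198 / (6·12) = -2.75.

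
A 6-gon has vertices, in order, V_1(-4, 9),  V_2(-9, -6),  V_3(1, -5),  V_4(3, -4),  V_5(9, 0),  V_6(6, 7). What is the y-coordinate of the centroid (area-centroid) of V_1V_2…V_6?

316/261

Apply the surveyor's formula. First the cross-terms c_i = x_i·y_{i+1} − x_{i+1}·y_i:
  105, 51, 11, 36, 63, 82  ⇒  2A = 348, A = 174.
Then Σ (y_i + y_{i+1})·c_i = 1264, so ȳ = 1264 / (6·174) = 316/261.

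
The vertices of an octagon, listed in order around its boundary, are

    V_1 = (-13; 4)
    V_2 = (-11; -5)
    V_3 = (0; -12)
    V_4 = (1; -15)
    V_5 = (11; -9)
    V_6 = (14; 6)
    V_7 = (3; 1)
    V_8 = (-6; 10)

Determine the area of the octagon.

369.5

Apply Gauss's area formula: 2A = Σ (x_i·y_{i+1} − x_{i+1}·y_i), indices taken mod 8.
V_1→V_2: (-13)(-5) − (-11)(4) = 109
V_2→V_3: (-11)(-12) − (0)(-5) = 132
V_3→V_4: (0)(-15) − (1)(-12) = 12
V_4→V_5: (1)(-9) − (11)(-15) = 156
V_5→V_6: (11)(6) − (14)(-9) = 192
V_6→V_7: (14)(1) − (3)(6) = -4
V_7→V_8: (3)(10) − (-6)(1) = 36
V_8→V_1: (-6)(4) − (-13)(10) = 106
Σ = 739
Area = |Σ|/2 = 369.5.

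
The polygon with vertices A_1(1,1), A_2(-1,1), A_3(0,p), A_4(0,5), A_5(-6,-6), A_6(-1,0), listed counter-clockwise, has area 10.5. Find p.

4

Write out the shoelace sum; only the two edges meeting at A_3 involve p:
2·Area = [((-1)·p − 0·1) + (0·5 − 0·p)] + 25
       = -1·p + 25 = 21
⇒ p = 4.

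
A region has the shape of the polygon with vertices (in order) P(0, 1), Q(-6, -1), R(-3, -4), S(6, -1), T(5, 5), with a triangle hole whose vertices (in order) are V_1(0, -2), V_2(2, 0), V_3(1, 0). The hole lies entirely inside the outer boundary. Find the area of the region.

Outer boundary:
Σ = (6) + (21) + (27) + (35) + (5) = 94
Area = |Σ|/2 = 47.
Hole:
Apply the surveyor's formula: 2A = Σ (x_i·y_{i+1} − x_{i+1}·y_i), indices taken mod 3.
Σ = (4) + (0) + (-2) = 2
Area = |Σ|/2 = 1.
Net area = 47 − 1 = 46.

46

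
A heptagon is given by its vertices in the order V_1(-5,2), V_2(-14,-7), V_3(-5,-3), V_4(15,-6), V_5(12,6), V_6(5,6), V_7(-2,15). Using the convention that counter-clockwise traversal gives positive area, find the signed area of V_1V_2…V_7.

253.5

Cross-terms: 63, 7, 75, 162, 42, 87, 71  ⇒  Σ = 507
Signed area = Σ/2 = 253.5 (positive ⇒ counter-clockwise traversal).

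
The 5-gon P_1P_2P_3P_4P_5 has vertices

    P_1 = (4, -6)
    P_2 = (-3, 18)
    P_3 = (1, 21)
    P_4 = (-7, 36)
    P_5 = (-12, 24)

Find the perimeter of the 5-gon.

|P_1P_2| = √((-7)² + (24)²) = √625 = 25
|P_2P_3| = √((4)² + (3)²) = √25 = 5
|P_3P_4| = √((-8)² + (15)²) = √289 = 17
|P_4P_5| = √((-5)² + (-12)²) = √169 = 13
|P_5P_1| = √((16)² + (-30)²) = √1156 = 34
Perimeter = 25 + 5 + 17 + 13 + 34 = 94.

94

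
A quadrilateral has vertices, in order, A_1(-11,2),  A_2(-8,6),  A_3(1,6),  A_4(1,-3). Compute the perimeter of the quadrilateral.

36

|A_1A_2| = √((3)² + (4)²) = √25 = 5
|A_2A_3| = √((9)² + (0)²) = √81 = 9
|A_3A_4| = √((0)² + (-9)²) = √81 = 9
|A_4A_1| = √((-12)² + (5)²) = √169 = 13
Perimeter = 5 + 9 + 9 + 13 = 36.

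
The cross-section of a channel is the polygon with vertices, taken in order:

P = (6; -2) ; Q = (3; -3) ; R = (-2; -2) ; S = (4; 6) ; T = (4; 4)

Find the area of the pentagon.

Apply Gauss's area formula: 2A = Σ (x_i·y_{i+1} − x_{i+1}·y_i), indices taken mod 5.
Cross-terms: -12, -12, -4, -8, -32  ⇒  Σ = -68
Area = |Σ|/2 = 34.

34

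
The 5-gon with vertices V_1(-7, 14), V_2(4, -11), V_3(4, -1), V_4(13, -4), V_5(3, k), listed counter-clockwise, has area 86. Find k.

The doubled signed area Σ (x_i y_{i+1} − x_{i+1} y_i) is linear in k.
With k=0 it equals 112; the coefficient of k is 20 (from the two edges through V_5).
So 20·k + 112 = 2·86 = 172 ⇒ k = 3.

3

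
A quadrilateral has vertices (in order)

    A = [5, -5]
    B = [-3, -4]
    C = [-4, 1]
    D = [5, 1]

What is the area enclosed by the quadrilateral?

Cross-terms: -35, -19, -9, -30  ⇒  Σ = -93
Area = |Σ|/2 = 46.5.

46.5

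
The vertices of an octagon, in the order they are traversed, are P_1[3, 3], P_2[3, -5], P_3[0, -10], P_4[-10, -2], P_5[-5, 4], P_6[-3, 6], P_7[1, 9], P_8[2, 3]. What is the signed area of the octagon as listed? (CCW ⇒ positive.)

-136.5

P_1→P_2: (3)(-5) − (3)(3) = -24
P_2→P_3: (3)(-10) − (0)(-5) = -30
P_3→P_4: (0)(-2) − (-10)(-10) = -100
P_4→P_5: (-10)(4) − (-5)(-2) = -50
P_5→P_6: (-5)(6) − (-3)(4) = -18
P_6→P_7: (-3)(9) − (1)(6) = -33
P_7→P_8: (1)(3) − (2)(9) = -15
P_8→P_1: (2)(3) − (3)(3) = -3
Σ = -273
Signed area = Σ/2 = -136.5 (negative ⇒ clockwise traversal).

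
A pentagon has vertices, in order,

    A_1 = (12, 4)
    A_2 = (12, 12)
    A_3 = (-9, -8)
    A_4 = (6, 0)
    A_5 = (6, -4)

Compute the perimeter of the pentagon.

68

|A_1A_2| = √((0)² + (8)²) = √64 = 8
|A_2A_3| = √((-21)² + (-20)²) = √841 = 29
|A_3A_4| = √((15)² + (8)²) = √289 = 17
|A_4A_5| = √((0)² + (-4)²) = √16 = 4
|A_5A_1| = √((6)² + (8)²) = √100 = 10
Perimeter = 8 + 29 + 17 + 4 + 10 = 68.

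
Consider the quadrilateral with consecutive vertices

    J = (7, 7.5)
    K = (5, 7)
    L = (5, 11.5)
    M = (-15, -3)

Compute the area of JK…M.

50

Apply the shoelace formula: 2A = Σ (x_i·y_{i+1} − x_{i+1}·y_i), indices taken mod 4.
Σ = (11.5) + (22.5) + (157.5) + (-91.5) = 100
Area = |Σ|/2 = 50.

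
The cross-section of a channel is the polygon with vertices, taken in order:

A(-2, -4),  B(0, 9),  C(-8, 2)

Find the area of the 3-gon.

45

Apply the surveyor's formula: 2A = Σ (x_i·y_{i+1} − x_{i+1}·y_i), indices taken mod 3.
Cross-terms: -18, 72, 36  ⇒  Σ = 90
Area = |Σ|/2 = 45.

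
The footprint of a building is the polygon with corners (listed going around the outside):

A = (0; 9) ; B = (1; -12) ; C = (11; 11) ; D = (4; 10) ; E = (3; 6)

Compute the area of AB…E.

110.5

A→B: (0)(-12) − (1)(9) = -9
B→C: (1)(11) − (11)(-12) = 143
C→D: (11)(10) − (4)(11) = 66
D→E: (4)(6) − (3)(10) = -6
E→A: (3)(9) − (0)(6) = 27
Σ = 221
Area = |Σ|/2 = 110.5.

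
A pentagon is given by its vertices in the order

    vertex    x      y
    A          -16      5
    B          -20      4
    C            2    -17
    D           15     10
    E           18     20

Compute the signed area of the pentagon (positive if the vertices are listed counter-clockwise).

Apply the surveyor's formula: 2A = Σ (x_i·y_{i+1} − x_{i+1}·y_i), indices taken mod 5.
Σ = (36) + (332) + (275) + (120) + (410) = 1173
Signed area = Σ/2 = 586.5 (positive ⇒ counter-clockwise traversal).

586.5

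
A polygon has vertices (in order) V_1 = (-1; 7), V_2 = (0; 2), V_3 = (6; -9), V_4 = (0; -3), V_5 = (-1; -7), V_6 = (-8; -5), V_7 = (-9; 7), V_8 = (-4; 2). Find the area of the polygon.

101.5

V_1→V_2: (-1)(2) − (0)(7) = -2
V_2→V_3: (0)(-9) − (6)(2) = -12
V_3→V_4: (6)(-3) − (0)(-9) = -18
V_4→V_5: (0)(-7) − (-1)(-3) = -3
V_5→V_6: (-1)(-5) − (-8)(-7) = -51
V_6→V_7: (-8)(7) − (-9)(-5) = -101
V_7→V_8: (-9)(2) − (-4)(7) = 10
V_8→V_1: (-4)(7) − (-1)(2) = -26
Σ = -203
Area = |Σ|/2 = 101.5.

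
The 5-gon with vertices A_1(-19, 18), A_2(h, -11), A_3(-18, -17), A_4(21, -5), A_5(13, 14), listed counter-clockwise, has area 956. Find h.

Write out the shoelace sum; only the two edges meeting at A_2 involve h:
2·Area = [((-19)·(-11) − h·18) + (h·(-17) − (-18)·(-11))] + 1306
       = -35·h + 1317 = 1912
⇒ h = -17.

-17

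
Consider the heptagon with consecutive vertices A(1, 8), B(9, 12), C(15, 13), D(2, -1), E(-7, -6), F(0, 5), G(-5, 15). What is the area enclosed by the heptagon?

Apply the shoelace (surveyor's) formula: 2A = Σ (x_i·y_{i+1} − x_{i+1}·y_i), indices taken mod 7.
A→B: (1)(12) − (9)(8) = -60
B→C: (9)(13) − (15)(12) = -63
C→D: (15)(-1) − (2)(13) = -41
D→E: (2)(-6) − (-7)(-1) = -19
E→F: (-7)(5) − (0)(-6) = -35
F→G: (0)(15) − (-5)(5) = 25
G→A: (-5)(8) − (1)(15) = -55
Σ = -248
Area = |Σ|/2 = 124.

124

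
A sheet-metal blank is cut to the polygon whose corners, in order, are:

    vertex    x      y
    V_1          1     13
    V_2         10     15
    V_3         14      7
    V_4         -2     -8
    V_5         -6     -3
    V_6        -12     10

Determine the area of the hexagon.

Σ = (-115) + (-140) + (-98) + (-42) + (-96) + (-166) = -657
Area = |Σ|/2 = 328.5.

328.5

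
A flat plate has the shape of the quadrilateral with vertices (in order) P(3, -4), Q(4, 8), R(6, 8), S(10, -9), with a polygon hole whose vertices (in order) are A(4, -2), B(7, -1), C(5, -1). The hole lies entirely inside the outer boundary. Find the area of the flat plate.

60.5

Outer boundary:
Apply Gauss's area formula: 2A = Σ (x_i·y_{i+1} − x_{i+1}·y_i), indices taken mod 4.
P→Q: (3)(8) − (4)(-4) = 40
Q→R: (4)(8) − (6)(8) = -16
R→S: (6)(-9) − (10)(8) = -134
S→P: (10)(-4) − (3)(-9) = -13
Σ = -123
Area = |Σ|/2 = 61.5.
Hole:
Apply the surveyor's formula: 2A = Σ (x_i·y_{i+1} − x_{i+1}·y_i), indices taken mod 3.
A→B: (4)(-1) − (7)(-2) = 10
B→C: (7)(-1) − (5)(-1) = -2
C→A: (5)(-2) − (4)(-1) = -6
Σ = 2
Area = |Σ|/2 = 1.
Net area = 61.5 − 1 = 60.5.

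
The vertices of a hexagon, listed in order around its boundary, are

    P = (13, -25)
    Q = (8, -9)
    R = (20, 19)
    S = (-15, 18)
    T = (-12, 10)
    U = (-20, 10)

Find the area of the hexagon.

Cross-terms: 83, 332, 645, 66, 80, 370  ⇒  Σ = 1576
Area = |Σ|/2 = 788.

788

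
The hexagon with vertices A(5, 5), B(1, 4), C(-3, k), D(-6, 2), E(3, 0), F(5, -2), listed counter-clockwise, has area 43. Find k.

6

Write out the shoelace sum; only the two edges meeting at C involve k:
2·Area = [(1·k − (-3)·4) + ((-3)·2 − (-6)·k)] + 38
       = 7·k + 44 = 86
⇒ k = 6.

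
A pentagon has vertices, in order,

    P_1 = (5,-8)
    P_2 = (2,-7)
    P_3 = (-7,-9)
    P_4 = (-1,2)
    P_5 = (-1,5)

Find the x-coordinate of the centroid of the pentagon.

-36/43

Apply Gauss's area formula. First the cross-terms c_i = x_i·y_{i+1} − x_{i+1}·y_i:
  -19, -67, -23, -3, -17  ⇒  2A = -129, A = -64.5.
Then Σ (x_i + x_{i+1})·c_i = 324, so x̄ = 324 / (6·(-64.5)) = -36/43.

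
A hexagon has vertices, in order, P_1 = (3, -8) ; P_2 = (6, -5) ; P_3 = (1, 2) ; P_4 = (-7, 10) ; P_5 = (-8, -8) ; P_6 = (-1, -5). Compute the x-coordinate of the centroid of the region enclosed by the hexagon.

Apply Gauss's area formula. First the cross-terms c_i = x_i·y_{i+1} − x_{i+1}·y_i:
  33, 17, 24, 136, 32, 23  ⇒  2A = 265, A = 132.5.
Then Σ (x_i + x_{i+1})·c_i = -2010, so x̄ = -2010 / (6·132.5) = -134/53.

-134/53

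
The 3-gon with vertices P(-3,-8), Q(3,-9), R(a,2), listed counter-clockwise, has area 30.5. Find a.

Write out the shoelace sum; only the two edges meeting at R involve a:
2·Area = [(3·2 − a·(-9)) + (a·(-8) − (-3)·2)] + 51
       = 1·a + 63 = 61
⇒ a = -2.

-2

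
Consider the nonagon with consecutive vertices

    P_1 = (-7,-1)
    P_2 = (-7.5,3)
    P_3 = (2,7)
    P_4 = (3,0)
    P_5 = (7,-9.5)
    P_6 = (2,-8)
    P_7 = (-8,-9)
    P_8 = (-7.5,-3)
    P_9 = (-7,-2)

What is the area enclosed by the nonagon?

156

Apply the surveyor's formula: 2A = Σ (x_i·y_{i+1} − x_{i+1}·y_i), indices taken mod 9.
Cross-terms: -28.5, -58.5, -21, -28.5, -37, -82, -43.5, -6, -7  ⇒  Σ = -312
Area = |Σ|/2 = 156.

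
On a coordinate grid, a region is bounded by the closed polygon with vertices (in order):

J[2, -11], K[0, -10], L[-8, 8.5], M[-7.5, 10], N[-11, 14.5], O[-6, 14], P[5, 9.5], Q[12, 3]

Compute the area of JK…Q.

273

Apply the surveyor's formula: 2A = Σ (x_i·y_{i+1} − x_{i+1}·y_i), indices taken mod 8.
Σ = (-20) + (-80) + (-16.25) + (1.25) + (-67) + (-127) + (-99) + (-138) = -546
Area = |Σ|/2 = 273.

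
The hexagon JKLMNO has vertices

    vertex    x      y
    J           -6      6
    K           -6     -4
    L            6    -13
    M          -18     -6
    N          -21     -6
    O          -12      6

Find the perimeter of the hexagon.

|JK| = √((0)² + (-10)²) = √100 = 10
|KL| = √((12)² + (-9)²) = √225 = 15
|LM| = √((-24)² + (7)²) = √625 = 25
|MN| = √((-3)² + (0)²) = √9 = 3
|NO| = √((9)² + (12)²) = √225 = 15
|OJ| = √((6)² + (0)²) = √36 = 6
Perimeter = 10 + 15 + 25 + 3 + 15 + 6 = 74.

74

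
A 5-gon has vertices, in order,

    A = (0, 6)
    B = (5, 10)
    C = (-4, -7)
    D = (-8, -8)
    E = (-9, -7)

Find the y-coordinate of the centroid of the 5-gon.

-9/17

Apply the shoelace (surveyor's) formula. First the cross-terms c_i = x_i·y_{i+1} − x_{i+1}·y_i:
  -30, 5, -24, -16, -54  ⇒  2A = -119, A = -59.5.
Then Σ (y_i + y_{i+1})·c_i = 189, so ȳ = 189 / (6·(-59.5)) = -9/17.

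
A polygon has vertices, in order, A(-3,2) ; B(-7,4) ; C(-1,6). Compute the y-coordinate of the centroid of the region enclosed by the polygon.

Apply the shoelace (surveyor's) formula. First the cross-terms c_i = x_i·y_{i+1} − x_{i+1}·y_i:
  2, -38, 16  ⇒  2A = -20, A = -10.
Then Σ (y_i + y_{i+1})·c_i = -240, so ȳ = -240 / (6·(-10)) = 4.

4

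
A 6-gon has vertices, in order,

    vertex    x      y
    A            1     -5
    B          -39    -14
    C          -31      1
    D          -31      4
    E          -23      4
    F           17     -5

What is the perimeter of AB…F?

126

|AB| = √((-40)² + (-9)²) = √1681 = 41
|BC| = √((8)² + (15)²) = √289 = 17
|CD| = √((0)² + (3)²) = √9 = 3
|DE| = √((8)² + (0)²) = √64 = 8
|EF| = √((40)² + (-9)²) = √1681 = 41
|FA| = √((-16)² + (0)²) = √256 = 16
Perimeter = 41 + 17 + 3 + 8 + 41 + 16 = 126.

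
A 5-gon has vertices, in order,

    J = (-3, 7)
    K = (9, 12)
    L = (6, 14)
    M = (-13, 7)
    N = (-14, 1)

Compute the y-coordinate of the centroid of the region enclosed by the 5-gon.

319/39

Apply Gauss's area formula. First the cross-terms c_i = x_i·y_{i+1} − x_{i+1}·y_i:
  -99, 54, 224, 85, -95  ⇒  2A = 169, A = 84.5.
Then Σ (y_i + y_{i+1})·c_i = 4147, so ȳ = 4147 / (6·84.5) = 319/39.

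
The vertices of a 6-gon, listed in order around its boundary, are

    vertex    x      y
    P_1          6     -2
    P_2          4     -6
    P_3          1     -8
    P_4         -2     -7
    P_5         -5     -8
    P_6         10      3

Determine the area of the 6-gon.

Apply Gauss's area formula: 2A = Σ (x_i·y_{i+1} − x_{i+1}·y_i), indices taken mod 6.
Σ = (-28) + (-26) + (-23) + (-19) + (65) + (-38) = -69
Area = |Σ|/2 = 34.5.

34.5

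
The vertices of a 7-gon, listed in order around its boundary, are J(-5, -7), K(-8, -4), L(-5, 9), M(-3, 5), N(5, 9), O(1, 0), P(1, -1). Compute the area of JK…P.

Apply Gauss's area formula: 2A = Σ (x_i·y_{i+1} − x_{i+1}·y_i), indices taken mod 7.
J→K: (-5)(-4) − (-8)(-7) = -36
K→L: (-8)(9) − (-5)(-4) = -92
L→M: (-5)(5) − (-3)(9) = 2
M→N: (-3)(9) − (5)(5) = -52
N→O: (5)(0) − (1)(9) = -9
O→P: (1)(-1) − (1)(0) = -1
P→J: (1)(-7) − (-5)(-1) = -12
Σ = -200
Area = |Σ|/2 = 100.

100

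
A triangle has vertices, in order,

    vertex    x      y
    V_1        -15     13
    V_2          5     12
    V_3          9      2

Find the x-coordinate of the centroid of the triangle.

-1/3

Apply the surveyor's formula. First the cross-terms c_i = x_i·y_{i+1} − x_{i+1}·y_i:
  -245, -98, 147  ⇒  2A = -196, A = -98.
Then Σ (x_i + x_{i+1})·c_i = 196, so x̄ = 196 / (6·(-98)) = -1/3.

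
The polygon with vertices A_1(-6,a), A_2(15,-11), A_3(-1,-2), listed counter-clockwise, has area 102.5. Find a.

Write out the shoelace sum; only the two edges meeting at A_1 involve a:
2·Area = [((-1)·a − (-6)·(-2)) + ((-6)·(-11) − 15·a)] + -41
       = -16·a + 13 = 205
⇒ a = -12.

-12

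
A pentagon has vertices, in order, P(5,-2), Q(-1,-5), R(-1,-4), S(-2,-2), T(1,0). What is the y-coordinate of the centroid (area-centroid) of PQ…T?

-39/17

Apply Gauss's area formula. First the cross-terms c_i = x_i·y_{i+1} − x_{i+1}·y_i:
  -27, -1, -6, 2, -2  ⇒  2A = -34, A = -17.
Then Σ (y_i + y_{i+1})·c_i = 234, so ȳ = 234 / (6·(-17)) = -39/17.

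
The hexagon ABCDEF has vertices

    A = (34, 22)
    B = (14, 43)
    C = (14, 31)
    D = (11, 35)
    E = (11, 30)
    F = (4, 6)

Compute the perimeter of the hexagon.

110

|AB| = √((-20)² + (21)²) = √841 = 29
|BC| = √((0)² + (-12)²) = √144 = 12
|CD| = √((-3)² + (4)²) = √25 = 5
|DE| = √((0)² + (-5)²) = √25 = 5
|EF| = √((-7)² + (-24)²) = √625 = 25
|FA| = √((30)² + (16)²) = √1156 = 34
Perimeter = 29 + 12 + 5 + 5 + 25 + 34 = 110.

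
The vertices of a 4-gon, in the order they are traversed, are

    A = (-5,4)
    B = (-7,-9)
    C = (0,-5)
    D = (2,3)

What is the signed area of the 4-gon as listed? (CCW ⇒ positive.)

70.5

Σ = (73) + (35) + (10) + (23) = 141
Signed area = Σ/2 = 70.5 (positive ⇒ counter-clockwise traversal).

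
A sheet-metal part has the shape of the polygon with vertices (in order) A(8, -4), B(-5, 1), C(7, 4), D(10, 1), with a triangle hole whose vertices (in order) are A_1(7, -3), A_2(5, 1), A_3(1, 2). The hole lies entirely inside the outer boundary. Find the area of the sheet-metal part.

53

Outer boundary:
Apply the surveyor's formula: 2A = Σ (x_i·y_{i+1} − x_{i+1}·y_i), indices taken mod 4.
Σ = (-12) + (-27) + (-33) + (-48) = -120
Area = |Σ|/2 = 60.
Hole:
Apply the shoelace (surveyor's) formula: 2A = Σ (x_i·y_{i+1} − x_{i+1}·y_i), indices taken mod 3.
Σ = (22) + (9) + (-17) = 14
Area = |Σ|/2 = 7.
Net area = 60 − 7 = 53.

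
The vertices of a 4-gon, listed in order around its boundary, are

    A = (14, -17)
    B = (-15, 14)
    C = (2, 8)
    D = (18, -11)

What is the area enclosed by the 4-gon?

Apply the surveyor's formula: 2A = Σ (x_i·y_{i+1} − x_{i+1}·y_i), indices taken mod 4.
Cross-terms: -59, -148, -166, -152  ⇒  Σ = -525
Area = |Σ|/2 = 262.5.

262.5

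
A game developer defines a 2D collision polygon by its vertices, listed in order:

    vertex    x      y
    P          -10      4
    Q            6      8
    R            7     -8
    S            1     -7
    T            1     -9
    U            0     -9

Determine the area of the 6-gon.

175

Apply the shoelace (surveyor's) formula: 2A = Σ (x_i·y_{i+1} − x_{i+1}·y_i), indices taken mod 6.
Cross-terms: -104, -104, -41, -2, -9, -90  ⇒  Σ = -350
Area = |Σ|/2 = 175.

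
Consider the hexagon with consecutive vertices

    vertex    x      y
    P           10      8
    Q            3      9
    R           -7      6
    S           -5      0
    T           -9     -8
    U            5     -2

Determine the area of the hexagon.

167.5

Apply the shoelace (surveyor's) formula: 2A = Σ (x_i·y_{i+1} − x_{i+1}·y_i), indices taken mod 6.
P→Q: (10)(9) − (3)(8) = 66
Q→R: (3)(6) − (-7)(9) = 81
R→S: (-7)(0) − (-5)(6) = 30
S→T: (-5)(-8) − (-9)(0) = 40
T→U: (-9)(-2) − (5)(-8) = 58
U→P: (5)(8) − (10)(-2) = 60
Σ = 335
Area = |Σ|/2 = 167.5.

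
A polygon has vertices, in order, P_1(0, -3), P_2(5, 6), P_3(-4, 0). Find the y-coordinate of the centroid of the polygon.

Apply the shoelace formula. First the cross-terms c_i = x_i·y_{i+1} − x_{i+1}·y_i:
  15, 24, 12  ⇒  2A = 51, A = 25.5.
Then Σ (y_i + y_{i+1})·c_i = 153, so ȳ = 153 / (6·25.5) = 1.

1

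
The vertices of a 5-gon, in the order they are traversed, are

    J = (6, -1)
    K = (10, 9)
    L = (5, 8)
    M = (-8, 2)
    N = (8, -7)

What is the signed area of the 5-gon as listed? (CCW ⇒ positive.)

123.5

Apply the surveyor's formula: 2A = Σ (x_i·y_{i+1} − x_{i+1}·y_i), indices taken mod 5.
Cross-terms: 64, 35, 74, 40, 34  ⇒  Σ = 247
Signed area = Σ/2 = 123.5 (positive ⇒ counter-clockwise traversal).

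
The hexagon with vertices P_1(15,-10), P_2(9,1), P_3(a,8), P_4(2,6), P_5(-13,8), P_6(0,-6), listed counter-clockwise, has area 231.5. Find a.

Write out the shoelace sum; only the two edges meeting at P_3 involve a:
2·Area = [(9·8 − a·1) + (a·6 − 2·8)] + 367
       = 5·a + 423 = 463
⇒ a = 8.

8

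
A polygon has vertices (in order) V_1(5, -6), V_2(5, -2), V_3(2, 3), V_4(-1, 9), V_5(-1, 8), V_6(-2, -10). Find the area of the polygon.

74.5

Apply Gauss's area formula: 2A = Σ (x_i·y_{i+1} − x_{i+1}·y_i), indices taken mod 6.
Cross-terms: 20, 19, 21, 1, 26, 62  ⇒  Σ = 149
Area = |Σ|/2 = 74.5.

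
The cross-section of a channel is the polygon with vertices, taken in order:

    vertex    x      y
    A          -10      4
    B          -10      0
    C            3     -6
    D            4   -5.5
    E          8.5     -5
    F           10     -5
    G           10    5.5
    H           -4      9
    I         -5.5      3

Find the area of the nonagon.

Apply the shoelace formula: 2A = Σ (x_i·y_{i+1} − x_{i+1}·y_i), indices taken mod 9.
A→B: (-10)(0) − (-10)(4) = 40
B→C: (-10)(-6) − (3)(0) = 60
C→D: (3)(-5.5) − (4)(-6) = 7.5
D→E: (4)(-5) − (8.5)(-5.5) = 26.75
E→F: (8.5)(-5) − (10)(-5) = 7.5
F→G: (10)(5.5) − (10)(-5) = 105
G→H: (10)(9) − (-4)(5.5) = 112
H→I: (-4)(3) − (-5.5)(9) = 37.5
I→A: (-5.5)(4) − (-10)(3) = 8
Σ = 404.25
Area = |Σ|/2 = 202.125.

202.125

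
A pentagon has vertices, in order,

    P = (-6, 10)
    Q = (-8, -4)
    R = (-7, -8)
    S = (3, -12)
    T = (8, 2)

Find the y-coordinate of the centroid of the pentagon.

-314/221

Apply the shoelace formula. First the cross-terms c_i = x_i·y_{i+1} − x_{i+1}·y_i:
  104, 36, 108, 102, 92  ⇒  2A = 442, A = 221.
Then Σ (y_i + y_{i+1})·c_i = -1884, so ȳ = -1884 / (6·221) = -314/221.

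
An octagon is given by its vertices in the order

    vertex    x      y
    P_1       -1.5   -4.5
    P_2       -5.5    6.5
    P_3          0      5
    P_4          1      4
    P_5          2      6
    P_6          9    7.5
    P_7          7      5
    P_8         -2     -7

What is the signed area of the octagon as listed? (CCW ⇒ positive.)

-78

P_1→P_2: (-1.5)(6.5) − (-5.5)(-4.5) = -34.5
P_2→P_3: (-5.5)(5) − (0)(6.5) = -27.5
P_3→P_4: (0)(4) − (1)(5) = -5
P_4→P_5: (1)(6) − (2)(4) = -2
P_5→P_6: (2)(7.5) − (9)(6) = -39
P_6→P_7: (9)(5) − (7)(7.5) = -7.5
P_7→P_8: (7)(-7) − (-2)(5) = -39
P_8→P_1: (-2)(-4.5) − (-1.5)(-7) = -1.5
Σ = -156
Signed area = Σ/2 = -78 (negative ⇒ clockwise traversal).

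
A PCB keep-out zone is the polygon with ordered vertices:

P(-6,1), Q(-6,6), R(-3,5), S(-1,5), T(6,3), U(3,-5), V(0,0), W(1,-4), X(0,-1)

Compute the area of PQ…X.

Apply Gauss's area formula: 2A = Σ (x_i·y_{i+1} − x_{i+1}·y_i), indices taken mod 9.
P→Q: (-6)(6) − (-6)(1) = -30
Q→R: (-6)(5) − (-3)(6) = -12
R→S: (-3)(5) − (-1)(5) = -10
S→T: (-1)(3) − (6)(5) = -33
T→U: (6)(-5) − (3)(3) = -39
U→V: (3)(0) − (0)(-5) = 0
V→W: (0)(-4) − (1)(0) = 0
W→X: (1)(-1) − (0)(-4) = -1
X→P: (0)(1) − (-6)(-1) = -6
Σ = -131
Area = |Σ|/2 = 65.5.

65.5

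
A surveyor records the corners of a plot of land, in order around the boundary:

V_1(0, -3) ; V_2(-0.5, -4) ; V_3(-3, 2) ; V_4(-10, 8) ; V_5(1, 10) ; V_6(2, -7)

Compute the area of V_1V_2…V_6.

Apply the shoelace formula: 2A = Σ (x_i·y_{i+1} − x_{i+1}·y_i), indices taken mod 6.
Cross-terms: -1.5, -13, -4, -108, -27, -6  ⇒  Σ = -159.5
Area = |Σ|/2 = 79.75.

79.75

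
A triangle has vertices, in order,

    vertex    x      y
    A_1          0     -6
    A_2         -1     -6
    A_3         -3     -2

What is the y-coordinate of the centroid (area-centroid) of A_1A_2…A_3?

Apply the shoelace (surveyor's) formula. First the cross-terms c_i = x_i·y_{i+1} − x_{i+1}·y_i:
  -6, -16, 18  ⇒  2A = -4, A = -2.
Then Σ (y_i + y_{i+1})·c_i = 56, so ȳ = 56 / (6·(-2)) = -14/3.

-14/3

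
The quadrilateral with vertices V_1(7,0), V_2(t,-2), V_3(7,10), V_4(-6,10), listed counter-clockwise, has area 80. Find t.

Write out the shoelace sum; only the two edges meeting at V_2 involve t:
2·Area = [(7·(-2) − t·0) + (t·10 − 7·(-2))] + 60
       = 10·t + 60 = 160
⇒ t = 10.

10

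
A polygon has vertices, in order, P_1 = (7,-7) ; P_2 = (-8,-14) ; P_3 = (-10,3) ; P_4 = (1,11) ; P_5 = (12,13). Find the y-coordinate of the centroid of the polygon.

6/29

Apply the surveyor's formula. First the cross-terms c_i = x_i·y_{i+1} − x_{i+1}·y_i:
  -154, -164, -113, -119, -175  ⇒  2A = -725, A = -362.5.
Then Σ (y_i + y_{i+1})·c_i = -450, so ȳ = -450 / (6·(-362.5)) = 6/29.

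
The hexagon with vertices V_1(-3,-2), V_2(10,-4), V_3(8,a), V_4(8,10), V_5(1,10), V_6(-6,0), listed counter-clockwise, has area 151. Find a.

8

The doubled signed area Σ (x_i y_{i+1} − x_{i+1} y_i) is linear in a.
With a=0 it equals 286; the coefficient of a is 2 (from the two edges through V_3).
So 2·a + 286 = 2·151 = 302 ⇒ a = 8.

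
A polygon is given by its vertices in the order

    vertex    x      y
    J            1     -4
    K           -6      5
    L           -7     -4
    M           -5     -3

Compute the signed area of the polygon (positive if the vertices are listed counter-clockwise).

32

J→K: (1)(5) − (-6)(-4) = -19
K→L: (-6)(-4) − (-7)(5) = 59
L→M: (-7)(-3) − (-5)(-4) = 1
M→J: (-5)(-4) − (1)(-3) = 23
Σ = 64
Signed area = Σ/2 = 32 (positive ⇒ counter-clockwise traversal).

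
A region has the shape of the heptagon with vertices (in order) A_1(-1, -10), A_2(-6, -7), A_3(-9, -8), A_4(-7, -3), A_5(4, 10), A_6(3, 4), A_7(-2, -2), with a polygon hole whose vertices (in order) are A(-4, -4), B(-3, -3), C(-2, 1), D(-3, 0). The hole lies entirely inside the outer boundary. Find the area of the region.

71.5

Outer boundary:
Σ = (-53) + (-15) + (-29) + (-58) + (-14) + (2) + (18) = -149
Area = |Σ|/2 = 74.5.
Hole:
Cross-terms: 0, -9, 3, 12  ⇒  Σ = 6
Area = |Σ|/2 = 3.
Net area = 74.5 − 3 = 71.5.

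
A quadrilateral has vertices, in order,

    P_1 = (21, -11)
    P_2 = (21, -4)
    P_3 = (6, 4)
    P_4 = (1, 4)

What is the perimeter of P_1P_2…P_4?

|P_1P_2| = √((0)² + (7)²) = √49 = 7
|P_2P_3| = √((-15)² + (8)²) = √289 = 17
|P_3P_4| = √((-5)² + (0)²) = √25 = 5
|P_4P_1| = √((20)² + (-15)²) = √625 = 25
Perimeter = 7 + 17 + 5 + 25 = 54.

54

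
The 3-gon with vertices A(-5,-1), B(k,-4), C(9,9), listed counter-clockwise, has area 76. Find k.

The doubled signed area Σ (x_i y_{i+1} − x_{i+1} y_i) is linear in k.
With k=0 it equals 92; the coefficient of k is 10 (from the two edges through B).
So 10·k + 92 = 2·76 = 152 ⇒ k = 6.

6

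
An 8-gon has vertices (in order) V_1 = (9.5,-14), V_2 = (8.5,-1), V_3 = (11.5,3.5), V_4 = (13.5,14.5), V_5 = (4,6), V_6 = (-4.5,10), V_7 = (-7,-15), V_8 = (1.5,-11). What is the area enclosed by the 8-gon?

340.375

Σ = (109.5) + (41.25) + (119.5) + (23) + (67) + (137.5) + (99.5) + (83.5) = 680.75
Area = |Σ|/2 = 340.375.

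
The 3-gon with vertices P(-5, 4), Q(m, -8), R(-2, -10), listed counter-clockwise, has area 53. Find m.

The doubled signed area Σ (x_i y_{i+1} − x_{i+1} y_i) is linear in m.
With m=0 it equals -34; the coefficient of m is -14 (from the two edges through Q).
So -14·m + -34 = 2·53 = 106 ⇒ m = -10.

-10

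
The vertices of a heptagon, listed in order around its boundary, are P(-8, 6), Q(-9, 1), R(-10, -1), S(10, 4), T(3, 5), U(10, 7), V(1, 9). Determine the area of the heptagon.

Apply the shoelace formula: 2A = Σ (x_i·y_{i+1} − x_{i+1}·y_i), indices taken mod 7.
Cross-terms: 46, 19, -30, 38, -29, 83, 78  ⇒  Σ = 205
Area = |Σ|/2 = 102.5.

102.5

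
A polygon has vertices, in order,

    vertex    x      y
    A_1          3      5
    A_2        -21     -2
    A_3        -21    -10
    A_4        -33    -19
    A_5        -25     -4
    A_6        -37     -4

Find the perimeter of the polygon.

118

|A_1A_2| = √((-24)² + (-7)²) = √625 = 25
|A_2A_3| = √((0)² + (-8)²) = √64 = 8
|A_3A_4| = √((-12)² + (-9)²) = √225 = 15
|A_4A_5| = √((8)² + (15)²) = √289 = 17
|A_5A_6| = √((-12)² + (0)²) = √144 = 12
|A_6A_1| = √((40)² + (9)²) = √1681 = 41
Perimeter = 25 + 8 + 15 + 17 + 12 + 41 = 118.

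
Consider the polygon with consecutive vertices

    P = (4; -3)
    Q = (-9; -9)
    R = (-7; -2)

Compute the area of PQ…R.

Apply the shoelace (surveyor's) formula: 2A = Σ (x_i·y_{i+1} − x_{i+1}·y_i), indices taken mod 3.
Cross-terms: -63, -45, 29  ⇒  Σ = -79
Area = |Σ|/2 = 39.5.

39.5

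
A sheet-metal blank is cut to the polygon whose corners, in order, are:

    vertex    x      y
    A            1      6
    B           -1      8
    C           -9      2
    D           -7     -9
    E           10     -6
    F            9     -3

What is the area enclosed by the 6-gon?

196

Σ = (14) + (70) + (95) + (132) + (24) + (57) = 392
Area = |Σ|/2 = 196.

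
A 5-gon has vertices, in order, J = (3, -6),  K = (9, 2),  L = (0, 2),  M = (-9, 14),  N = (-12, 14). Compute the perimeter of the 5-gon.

|JK| = √((6)² + (8)²) = √100 = 10
|KL| = √((-9)² + (0)²) = √81 = 9
|LM| = √((-9)² + (12)²) = √225 = 15
|MN| = √((-3)² + (0)²) = √9 = 3
|NJ| = √((15)² + (-20)²) = √625 = 25
Perimeter = 10 + 9 + 15 + 3 + 25 = 62.

62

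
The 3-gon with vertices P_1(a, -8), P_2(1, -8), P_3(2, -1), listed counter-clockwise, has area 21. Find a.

The doubled signed area Σ (x_i y_{i+1} − x_{i+1} y_i) is linear in a.
With a=0 it equals 7; the coefficient of a is -7 (from the two edges through P_1).
So -7·a + 7 = 2·21 = 42 ⇒ a = -5.

-5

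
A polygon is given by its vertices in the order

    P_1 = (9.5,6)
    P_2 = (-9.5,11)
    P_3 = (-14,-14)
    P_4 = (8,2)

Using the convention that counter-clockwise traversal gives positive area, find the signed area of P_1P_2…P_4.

Apply Gauss's area formula: 2A = Σ (x_i·y_{i+1} − x_{i+1}·y_i), indices taken mod 4.
Σ = (161.5) + (287) + (84) + (29) = 561.5
Signed area = Σ/2 = 280.75 (positive ⇒ counter-clockwise traversal).

280.75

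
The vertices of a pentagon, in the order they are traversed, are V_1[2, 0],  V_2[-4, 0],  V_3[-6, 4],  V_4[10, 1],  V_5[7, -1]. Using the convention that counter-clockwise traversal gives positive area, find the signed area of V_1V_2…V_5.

-38.5

Apply the shoelace (surveyor's) formula: 2A = Σ (x_i·y_{i+1} − x_{i+1}·y_i), indices taken mod 5.
Cross-terms: 0, -16, -46, -17, 2  ⇒  Σ = -77
Signed area = Σ/2 = -38.5 (negative ⇒ clockwise traversal).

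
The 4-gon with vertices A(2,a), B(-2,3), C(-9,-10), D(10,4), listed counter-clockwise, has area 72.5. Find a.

The doubled signed area Σ (x_i y_{i+1} − x_{i+1} y_i) is linear in a.
With a=0 it equals 109; the coefficient of a is 12 (from the two edges through A).
So 12·a + 109 = 2·72.5 = 145 ⇒ a = 3.

3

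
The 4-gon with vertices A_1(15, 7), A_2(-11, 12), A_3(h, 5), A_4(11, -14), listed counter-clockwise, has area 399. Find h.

The doubled signed area Σ (x_i y_{i+1} − x_{i+1} y_i) is linear in h.
With h=0 it equals 434; the coefficient of h is -26 (from the two edges through A_3).
So -26·h + 434 = 2·399 = 798 ⇒ h = -14.

-14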